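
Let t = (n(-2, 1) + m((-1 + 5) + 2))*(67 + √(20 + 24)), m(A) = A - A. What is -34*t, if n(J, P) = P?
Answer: -2278 - 68*√11 ≈ -2503.5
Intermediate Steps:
m(A) = 0
t = 67 + 2*√11 (t = (1 + 0)*(67 + √(20 + 24)) = 1*(67 + √44) = 1*(67 + 2*√11) = 67 + 2*√11 ≈ 73.633)
-34*t = -34*(67 + 2*√11) = -2278 - 68*√11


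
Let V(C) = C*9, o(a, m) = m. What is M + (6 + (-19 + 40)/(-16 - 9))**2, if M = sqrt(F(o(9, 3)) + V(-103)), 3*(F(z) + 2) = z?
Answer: 16641/625 + 4*I*sqrt(58) ≈ 26.626 + 30.463*I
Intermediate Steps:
V(C) = 9*C
F(z) = -2 + z/3
M = 4*I*sqrt(58) (M = sqrt((-2 + (1/3)*3) + 9*(-103)) = sqrt((-2 + 1) - 927) = sqrt(-1 - 927) = sqrt(-928) = 4*I*sqrt(58) ≈ 30.463*I)
M + (6 + (-19 + 40)/(-16 - 9))**2 = 4*I*sqrt(58) + (6 + (-19 + 40)/(-16 - 9))**2 = 4*I*sqrt(58) + (6 + 21/(-25))**2 = 4*I*sqrt(58) + (6 + 21*(-1/25))**2 = 4*I*sqrt(58) + (6 - 21/25)**2 = 4*I*sqrt(58) + (129/25)**2 = 4*I*sqrt(58) + 16641/625 = 16641/625 + 4*I*sqrt(58)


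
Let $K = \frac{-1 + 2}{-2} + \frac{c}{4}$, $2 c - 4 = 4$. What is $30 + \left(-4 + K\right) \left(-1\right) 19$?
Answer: $\frac{193}{2} \approx 96.5$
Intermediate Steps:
$c = 4$ ($c = 2 + \frac{1}{2} \cdot 4 = 2 + 2 = 4$)
$K = \frac{1}{2}$ ($K = \frac{-1 + 2}{-2} + \frac{4}{4} = 1 \left(- \frac{1}{2}\right) + 4 \cdot \frac{1}{4} = - \frac{1}{2} + 1 = \frac{1}{2} \approx 0.5$)
$30 + \left(-4 + K\right) \left(-1\right) 19 = 30 + \left(-4 + \frac{1}{2}\right) \left(-1\right) 19 = 30 + \left(- \frac{7}{2}\right) \left(-1\right) 19 = 30 + \frac{7}{2} \cdot 19 = 30 + \frac{133}{2} = \frac{193}{2}$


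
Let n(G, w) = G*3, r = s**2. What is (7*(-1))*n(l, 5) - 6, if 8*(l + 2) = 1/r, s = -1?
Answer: 267/8 ≈ 33.375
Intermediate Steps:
r = 1 (r = (-1)**2 = 1)
l = -15/8 (l = -2 + (1/8)/1 = -2 + (1/8)*1 = -2 + 1/8 = -15/8 ≈ -1.8750)
n(G, w) = 3*G
(7*(-1))*n(l, 5) - 6 = (7*(-1))*(3*(-15/8)) - 6 = -7*(-45/8) - 6 = 315/8 - 6 = 267/8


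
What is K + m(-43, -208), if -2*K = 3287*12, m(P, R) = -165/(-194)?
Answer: -3825903/194 ≈ -19721.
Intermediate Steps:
m(P, R) = 165/194 (m(P, R) = -165*(-1/194) = 165/194)
K = -19722 (K = -3287*12/2 = -½*39444 = -19722)
K + m(-43, -208) = -19722 + 165/194 = -3825903/194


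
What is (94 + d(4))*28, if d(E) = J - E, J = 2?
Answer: 2576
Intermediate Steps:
d(E) = 2 - E
(94 + d(4))*28 = (94 + (2 - 1*4))*28 = (94 + (2 - 4))*28 = (94 - 2)*28 = 92*28 = 2576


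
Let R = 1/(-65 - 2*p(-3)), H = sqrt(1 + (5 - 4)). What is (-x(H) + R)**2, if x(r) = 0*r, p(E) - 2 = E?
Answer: 1/3969 ≈ 0.00025195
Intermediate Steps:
p(E) = 2 + E
H = sqrt(2) (H = sqrt(1 + 1) = sqrt(2) ≈ 1.4142)
x(r) = 0
R = -1/63 (R = 1/(-65 - 2*(2 - 3)) = 1/(-65 - 2*(-1)) = 1/(-65 + 2) = 1/(-63) = -1/63 ≈ -0.015873)
(-x(H) + R)**2 = (-1*0 - 1/63)**2 = (0 - 1/63)**2 = (-1/63)**2 = 1/3969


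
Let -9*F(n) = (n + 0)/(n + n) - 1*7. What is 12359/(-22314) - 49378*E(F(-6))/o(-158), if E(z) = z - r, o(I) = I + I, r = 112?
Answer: -183918095339/10576836 ≈ -17389.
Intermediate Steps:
o(I) = 2*I
F(n) = 13/18 (F(n) = -((n + 0)/(n + n) - 1*7)/9 = -(n/((2*n)) - 7)/9 = -(n*(1/(2*n)) - 7)/9 = -(1/2 - 7)/9 = -1/9*(-13/2) = 13/18)
E(z) = -112 + z (E(z) = z - 1*112 = z - 112 = -112 + z)
12359/(-22314) - 49378*E(F(-6))/o(-158) = 12359/(-22314) - 49378/((2*(-158))/(-112 + 13/18)) = 12359*(-1/22314) - 49378/((-316/(-2003/18))) = -12359/22314 - 49378/((-316*(-18/2003))) = -12359/22314 - 49378/5688/2003 = -12359/22314 - 49378*2003/5688 = -12359/22314 - 49452067/2844 = -183918095339/10576836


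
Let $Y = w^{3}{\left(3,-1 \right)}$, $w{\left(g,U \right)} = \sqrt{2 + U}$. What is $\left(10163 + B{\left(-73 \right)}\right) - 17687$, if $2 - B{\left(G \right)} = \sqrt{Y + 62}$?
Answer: $-7522 - 3 \sqrt{7} \approx -7529.9$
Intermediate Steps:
$Y = 1$ ($Y = \left(\sqrt{2 - 1}\right)^{3} = \left(\sqrt{1}\right)^{3} = 1^{3} = 1$)
$B{\left(G \right)} = 2 - 3 \sqrt{7}$ ($B{\left(G \right)} = 2 - \sqrt{1 + 62} = 2 - \sqrt{63} = 2 - 3 \sqrt{7}$)
$\left(10163 + B{\left(-73 \right)}\right) - 17687 = \left(10163 + \left(2 - 3 \sqrt{7}\right)\right) - 17687 = \left(10165 - 3 \sqrt{7}\right) - 17687 = -7522 - 3 \sqrt{7}$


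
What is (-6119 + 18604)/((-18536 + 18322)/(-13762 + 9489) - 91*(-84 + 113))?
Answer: -53348405/11276233 ≈ -4.7310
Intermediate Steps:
(-6119 + 18604)/((-18536 + 18322)/(-13762 + 9489) - 91*(-84 + 113)) = 12485/(-214/(-4273) - 91*29) = 12485/(-214*(-1/4273) - 2639) = 12485/(214/4273 - 2639) = 12485/(-11276233/4273) = 12485*(-4273/11276233) = -53348405/11276233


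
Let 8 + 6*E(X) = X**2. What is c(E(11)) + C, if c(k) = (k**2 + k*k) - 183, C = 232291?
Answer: 4190713/18 ≈ 2.3282e+5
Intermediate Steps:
E(X) = -4/3 + X**2/6
c(k) = -183 + 2*k**2 (c(k) = (k**2 + k**2) - 183 = 2*k**2 - 183 = -183 + 2*k**2)
c(E(11)) + C = (-183 + 2*(-4/3 + (1/6)*11**2)**2) + 232291 = (-183 + 2*(-4/3 + (1/6)*121)**2) + 232291 = (-183 + 2*(-4/3 + 121/6)**2) + 232291 = (-183 + 2*(113/6)**2) + 232291 = (-183 + 2*(12769/36)) + 232291 = (-183 + 12769/18) + 232291 = 9475/18 + 232291 = 4190713/18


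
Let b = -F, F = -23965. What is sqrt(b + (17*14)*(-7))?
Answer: sqrt(22299) ≈ 149.33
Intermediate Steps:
b = 23965 (b = -1*(-23965) = 23965)
sqrt(b + (17*14)*(-7)) = sqrt(23965 + (17*14)*(-7)) = sqrt(23965 + 238*(-7)) = sqrt(23965 - 1666) = sqrt(22299)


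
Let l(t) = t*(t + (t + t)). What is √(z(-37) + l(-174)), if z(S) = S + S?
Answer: √90754 ≈ 301.25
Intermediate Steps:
l(t) = 3*t² (l(t) = t*(t + 2*t) = t*(3*t) = 3*t²)
z(S) = 2*S
√(z(-37) + l(-174)) = √(2*(-37) + 3*(-174)²) = √(-74 + 3*30276) = √(-74 + 90828) = √90754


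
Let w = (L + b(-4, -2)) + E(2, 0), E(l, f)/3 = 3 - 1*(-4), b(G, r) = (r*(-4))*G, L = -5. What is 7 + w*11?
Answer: -169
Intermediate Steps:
b(G, r) = -4*G*r (b(G, r) = (-4*r)*G = -4*G*r)
E(l, f) = 21 (E(l, f) = 3*(3 - 1*(-4)) = 3*(3 + 4) = 3*7 = 21)
w = -16 (w = (-5 - 4*(-4)*(-2)) + 21 = (-5 - 32) + 21 = -37 + 21 = -16)
7 + w*11 = 7 - 16*11 = 7 - 176 = -169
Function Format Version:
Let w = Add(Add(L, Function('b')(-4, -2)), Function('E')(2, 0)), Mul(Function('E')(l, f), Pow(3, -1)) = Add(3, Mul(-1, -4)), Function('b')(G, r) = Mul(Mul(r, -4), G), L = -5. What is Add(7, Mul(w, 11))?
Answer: -169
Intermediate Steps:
Function('b')(G, r) = Mul(-4, G, r) (Function('b')(G, r) = Mul(Mul(-4, r), G) = Mul(-4, G, r))
Function('E')(l, f) = 21 (Function('E')(l, f) = Mul(3, Add(3, Mul(-1, -4))) = Mul(3, Add(3, 4)) = Mul(3, 7) = 21)
w = -16 (w = Add(Add(-5, Mul(-4, -4, -2)), 21) = Add(Add(-5, -32), 21) = Add(-37, 21) = -16)
Add(7, Mul(w, 11)) = Add(7, Mul(-16, 11)) = Add(7, -176) = -169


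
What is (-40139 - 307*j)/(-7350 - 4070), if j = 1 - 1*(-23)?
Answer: 47507/11420 ≈ 4.1600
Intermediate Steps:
j = 24 (j = 1 + 23 = 24)
(-40139 - 307*j)/(-7350 - 4070) = (-40139 - 307*24)/(-7350 - 4070) = (-40139 - 7368)/(-11420) = -47507*(-1/11420) = 47507/11420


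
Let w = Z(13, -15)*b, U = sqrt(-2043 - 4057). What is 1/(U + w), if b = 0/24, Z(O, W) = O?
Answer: -I*sqrt(61)/610 ≈ -0.012804*I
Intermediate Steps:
b = 0 (b = 0*(1/24) = 0)
U = 10*I*sqrt(61) (U = sqrt(-6100) = 10*I*sqrt(61) ≈ 78.103*I)
w = 0 (w = 13*0 = 0)
1/(U + w) = 1/(10*I*sqrt(61) + 0) = 1/(10*I*sqrt(61)) = -I*sqrt(61)/610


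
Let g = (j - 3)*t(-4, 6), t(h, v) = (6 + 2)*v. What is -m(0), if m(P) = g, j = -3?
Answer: 288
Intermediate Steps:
t(h, v) = 8*v
g = -288 (g = (-3 - 3)*(8*6) = -6*48 = -288)
m(P) = -288
-m(0) = -1*(-288) = 288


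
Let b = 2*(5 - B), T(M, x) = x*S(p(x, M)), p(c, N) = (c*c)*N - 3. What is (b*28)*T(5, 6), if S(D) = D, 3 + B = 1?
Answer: 416304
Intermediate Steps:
B = -2 (B = -3 + 1 = -2)
p(c, N) = -3 + N*c² (p(c, N) = c²*N - 3 = N*c² - 3 = -3 + N*c²)
T(M, x) = x*(-3 + M*x²)
b = 14 (b = 2*(5 - 1*(-2)) = 2*(5 + 2) = 2*7 = 14)
(b*28)*T(5, 6) = (14*28)*(6*(-3 + 5*6²)) = 392*(6*(-3 + 5*36)) = 392*(6*(-3 + 180)) = 392*(6*177) = 392*1062 = 416304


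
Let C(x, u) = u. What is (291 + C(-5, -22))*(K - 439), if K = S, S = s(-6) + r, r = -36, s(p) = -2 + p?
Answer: -129927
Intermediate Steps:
S = -44 (S = (-2 - 6) - 36 = -8 - 36 = -44)
K = -44
(291 + C(-5, -22))*(K - 439) = (291 - 22)*(-44 - 439) = 269*(-483) = -129927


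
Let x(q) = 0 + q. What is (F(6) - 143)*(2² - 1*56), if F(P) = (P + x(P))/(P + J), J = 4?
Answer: 36868/5 ≈ 7373.6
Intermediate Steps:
x(q) = q
F(P) = 2*P/(4 + P) (F(P) = (P + P)/(P + 4) = (2*P)/(4 + P) = 2*P/(4 + P))
(F(6) - 143)*(2² - 1*56) = (2*6/(4 + 6) - 143)*(2² - 1*56) = (2*6/10 - 143)*(4 - 56) = (2*6*(⅒) - 143)*(-52) = (6/5 - 143)*(-52) = -709/5*(-52) = 36868/5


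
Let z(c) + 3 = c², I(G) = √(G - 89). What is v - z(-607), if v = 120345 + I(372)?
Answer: -248101 + √283 ≈ -2.4808e+5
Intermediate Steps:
I(G) = √(-89 + G)
z(c) = -3 + c²
v = 120345 + √283 (v = 120345 + √(-89 + 372) = 120345 + √283 ≈ 1.2036e+5)
v - z(-607) = (120345 + √283) - (-3 + (-607)²) = (120345 + √283) - (-3 + 368449) = (120345 + √283) - 1*368446 = (120345 + √283) - 368446 = -248101 + √283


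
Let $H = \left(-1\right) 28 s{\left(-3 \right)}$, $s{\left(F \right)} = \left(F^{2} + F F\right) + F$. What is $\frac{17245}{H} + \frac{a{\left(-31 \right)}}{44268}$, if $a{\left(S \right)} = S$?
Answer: $- \frac{29317}{714} \approx -41.06$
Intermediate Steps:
$s{\left(F \right)} = F + 2 F^{2}$ ($s{\left(F \right)} = \left(F^{2} + F^{2}\right) + F = 2 F^{2} + F = F + 2 F^{2}$)
$H = -420$ ($H = \left(-1\right) 28 \left(- 3 \left(1 + 2 \left(-3\right)\right)\right) = - 28 \left(- 3 \left(1 - 6\right)\right) = - 28 \left(\left(-3\right) \left(-5\right)\right) = \left(-28\right) 15 = -420$)
$\frac{17245}{H} + \frac{a{\left(-31 \right)}}{44268} = \frac{17245}{-420} - \frac{31}{44268} = 17245 \left(- \frac{1}{420}\right) - \frac{1}{1428} = - \frac{3449}{84} - \frac{1}{1428} = - \frac{29317}{714}$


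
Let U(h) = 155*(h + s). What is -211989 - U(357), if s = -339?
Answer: -214779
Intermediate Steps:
U(h) = -52545 + 155*h (U(h) = 155*(h - 339) = 155*(-339 + h) = -52545 + 155*h)
-211989 - U(357) = -211989 - (-52545 + 155*357) = -211989 - (-52545 + 55335) = -211989 - 1*2790 = -211989 - 2790 = -214779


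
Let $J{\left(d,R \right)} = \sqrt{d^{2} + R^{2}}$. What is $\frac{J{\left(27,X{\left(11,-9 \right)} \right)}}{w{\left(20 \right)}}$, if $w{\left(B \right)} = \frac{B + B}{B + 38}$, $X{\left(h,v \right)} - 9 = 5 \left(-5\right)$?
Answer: $\frac{29 \sqrt{985}}{20} \approx 45.508$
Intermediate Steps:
$X{\left(h,v \right)} = -16$ ($X{\left(h,v \right)} = 9 + 5 \left(-5\right) = 9 - 25 = -16$)
$w{\left(B \right)} = \frac{2 B}{38 + B}$
$J{\left(d,R \right)} = \sqrt{R^{2} + d^{2}}$
$\frac{J{\left(27,X{\left(11,-9 \right)} \right)}}{w{\left(20 \right)}} = \frac{\sqrt{\left(-16\right)^{2} + 27^{2}}}{2 \cdot 20 \frac{1}{38 + 20}} = \frac{\sqrt{256 + 729}}{2 \cdot 20 \cdot \frac{1}{58}} = \frac{\sqrt{985}}{2 \cdot 20 \cdot \frac{1}{58}} = \frac{\sqrt{985}}{\frac{20}{29}} = \sqrt{985} \cdot \frac{29}{20} = \frac{29 \sqrt{985}}{20}$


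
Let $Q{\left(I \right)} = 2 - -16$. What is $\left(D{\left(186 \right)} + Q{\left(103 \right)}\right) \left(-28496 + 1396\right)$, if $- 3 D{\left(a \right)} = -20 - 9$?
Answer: $- \frac{2249300}{3} \approx -7.4977 \cdot 10^{5}$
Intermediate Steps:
$D{\left(a \right)} = \frac{29}{3}$ ($D{\left(a \right)} = - \frac{-20 - 9}{3} = \left(- \frac{1}{3}\right) \left(-29\right) = \frac{29}{3}$)
$Q{\left(I \right)} = 18$ ($Q{\left(I \right)} = 2 + 16 = 18$)
$\left(D{\left(186 \right)} + Q{\left(103 \right)}\right) \left(-28496 + 1396\right) = \left(\frac{29}{3} + 18\right) \left(-28496 + 1396\right) = \frac{83}{3} \left(-27100\right) = - \frac{2249300}{3}$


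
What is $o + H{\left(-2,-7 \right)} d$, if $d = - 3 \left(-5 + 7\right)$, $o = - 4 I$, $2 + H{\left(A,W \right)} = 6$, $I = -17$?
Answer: $44$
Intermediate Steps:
$H{\left(A,W \right)} = 4$ ($H{\left(A,W \right)} = -2 + 6 = 4$)
$o = 68$ ($o = \left(-4\right) \left(-17\right) = 68$)
$d = -6$ ($d = \left(-3\right) 2 = -6$)
$o + H{\left(-2,-7 \right)} d = 68 + 4 \left(-6\right) = 68 - 24 = 44$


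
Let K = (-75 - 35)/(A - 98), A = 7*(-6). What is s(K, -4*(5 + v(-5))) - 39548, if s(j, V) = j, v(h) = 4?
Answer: -553661/14 ≈ -39547.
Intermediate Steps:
A = -42
K = 11/14 (K = (-75 - 35)/(-42 - 98) = -110/(-140) = -110*(-1/140) = 11/14 ≈ 0.78571)
s(K, -4*(5 + v(-5))) - 39548 = 11/14 - 39548 = -553661/14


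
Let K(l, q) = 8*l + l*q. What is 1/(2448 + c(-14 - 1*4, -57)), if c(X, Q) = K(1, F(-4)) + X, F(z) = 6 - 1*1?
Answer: 1/2443 ≈ 0.00040933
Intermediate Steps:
F(z) = 5 (F(z) = 6 - 1 = 5)
c(X, Q) = 13 + X (c(X, Q) = 1*(8 + 5) + X = 1*13 + X = 13 + X)
1/(2448 + c(-14 - 1*4, -57)) = 1/(2448 + (13 + (-14 - 1*4))) = 1/(2448 + (13 + (-14 - 4))) = 1/(2448 + (13 - 18)) = 1/(2448 - 5) = 1/2443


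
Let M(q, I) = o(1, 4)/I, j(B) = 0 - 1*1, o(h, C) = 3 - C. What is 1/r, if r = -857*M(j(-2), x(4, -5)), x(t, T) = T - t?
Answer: -9/857 ≈ -0.010502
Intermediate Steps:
j(B) = -1 (j(B) = 0 - 1 = -1)
M(q, I) = -1/I (M(q, I) = (3 - 1*4)/I = (3 - 4)/I = -1/I)
r = -857/9 (r = -(-857)/(-5 - 1*4) = -(-857)/(-5 - 4) = -(-857)/(-9) = -(-857)*(-1)/9 = -857*1/9 = -857/9 ≈ -95.222)
1/r = 1/(-857/9) = -9/857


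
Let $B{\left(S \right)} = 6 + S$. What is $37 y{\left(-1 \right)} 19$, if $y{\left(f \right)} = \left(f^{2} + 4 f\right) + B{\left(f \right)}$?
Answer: $1406$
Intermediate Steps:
$y{\left(f \right)} = 6 + f^{2} + 5 f$ ($y{\left(f \right)} = \left(f^{2} + 4 f\right) + \left(6 + f\right) = 6 + f^{2} + 5 f$)
$37 y{\left(-1 \right)} 19 = 37 \left(6 + \left(-1\right)^{2} + 5 \left(-1\right)\right) 19 = 37 \left(6 + 1 - 5\right) 19 = 37 \cdot 2 \cdot 19 = 74 \cdot 19 = 1406$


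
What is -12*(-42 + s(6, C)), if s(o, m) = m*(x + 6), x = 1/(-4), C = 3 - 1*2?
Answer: 435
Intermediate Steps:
C = 1 (C = 3 - 2 = 1)
x = -¼ ≈ -0.25000
s(o, m) = 23*m/4 (s(o, m) = m*(-¼ + 6) = m*(23/4) = 23*m/4)
-12*(-42 + s(6, C)) = -12*(-42 + (23/4)*1) = -12*(-42 + 23/4) = -12*(-145/4) = 435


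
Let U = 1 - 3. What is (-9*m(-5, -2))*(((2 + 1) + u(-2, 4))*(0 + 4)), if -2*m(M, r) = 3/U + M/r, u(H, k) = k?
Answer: 126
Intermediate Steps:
U = -2
m(M, r) = 3/4 - M/(2*r) (m(M, r) = -(3/(-2) + M/r)/2 = -(3*(-1/2) + M/r)/2 = -(-3/2 + M/r)/2 = 3/4 - M/(2*r))
(-9*m(-5, -2))*(((2 + 1) + u(-2, 4))*(0 + 4)) = (-9*(3/4 - 1/2*(-5)/(-2)))*(((2 + 1) + 4)*(0 + 4)) = (-9*(3/4 - 1/2*(-5)*(-1/2)))*((3 + 4)*4) = (-9*(3/4 - 5/4))*(7*4) = -9*(-1/2)*28 = (9/2)*28 = 126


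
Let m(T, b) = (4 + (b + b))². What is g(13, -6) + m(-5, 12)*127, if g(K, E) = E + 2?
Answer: 99564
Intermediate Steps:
g(K, E) = 2 + E
m(T, b) = (4 + 2*b)²
g(13, -6) + m(-5, 12)*127 = (2 - 6) + (4*(2 + 12)²)*127 = -4 + (4*14²)*127 = -4 + (4*196)*127 = -4 + 784*127 = -4 + 99568 = 99564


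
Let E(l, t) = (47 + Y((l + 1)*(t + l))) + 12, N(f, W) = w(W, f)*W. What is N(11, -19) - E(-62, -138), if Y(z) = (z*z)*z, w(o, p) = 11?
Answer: -1815848000268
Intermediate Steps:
Y(z) = z³ (Y(z) = z²*z = z³)
N(f, W) = 11*W
E(l, t) = 59 + (1 + l)³*(l + t)³ (E(l, t) = (47 + ((l + 1)*(t + l))³) + 12 = (47 + ((1 + l)*(l + t))³) + 12 = (47 + (1 + l)³*(l + t)³) + 12 = 59 + (1 + l)³*(l + t)³)
N(11, -19) - E(-62, -138) = 11*(-19) - (59 + (-62 - 138 + (-62)² - 62*(-138))³) = -209 - (59 + (-62 - 138 + 3844 + 8556)³) = -209 - (59 + 12200³) = -209 - (59 + 1815848000000) = -209 - 1*1815848000059 = -209 - 1815848000059 = -1815848000268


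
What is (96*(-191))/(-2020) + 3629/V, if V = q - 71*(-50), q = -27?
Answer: 17982077/1779115 ≈ 10.107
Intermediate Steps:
V = 3523 (V = -27 - 71*(-50) = -27 + 3550 = 3523)
(96*(-191))/(-2020) + 3629/V = (96*(-191))/(-2020) + 3629/3523 = -18336*(-1/2020) + 3629*(1/3523) = 4584/505 + 3629/3523 = 17982077/1779115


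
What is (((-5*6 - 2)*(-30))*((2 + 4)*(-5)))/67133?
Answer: -28800/67133 ≈ -0.42900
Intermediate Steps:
(((-5*6 - 2)*(-30))*((2 + 4)*(-5)))/67133 = (((-30 - 2)*(-30))*(6*(-5)))*(1/67133) = (-32*(-30)*(-30))*(1/67133) = (960*(-30))*(1/67133) = -28800*1/67133 = -28800/67133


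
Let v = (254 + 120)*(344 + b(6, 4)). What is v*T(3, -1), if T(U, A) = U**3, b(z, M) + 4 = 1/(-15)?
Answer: 17163234/5 ≈ 3.4326e+6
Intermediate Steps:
b(z, M) = -61/15 (b(z, M) = -4 + 1/(-15) = -4 - 1/15 = -61/15)
v = 1907026/15 (v = (254 + 120)*(344 - 61/15) = 374*(5099/15) = 1907026/15 ≈ 1.2714e+5)
v*T(3, -1) = (1907026/15)*3**3 = (1907026/15)*27 = 17163234/5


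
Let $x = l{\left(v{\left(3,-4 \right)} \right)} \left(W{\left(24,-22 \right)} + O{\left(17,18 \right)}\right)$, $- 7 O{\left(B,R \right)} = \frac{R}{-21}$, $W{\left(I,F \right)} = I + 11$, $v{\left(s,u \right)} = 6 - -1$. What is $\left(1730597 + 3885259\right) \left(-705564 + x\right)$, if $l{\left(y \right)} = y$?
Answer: $- \frac{27726755871312}{7} \approx -3.961 \cdot 10^{12}$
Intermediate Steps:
$v{\left(s,u \right)} = 7$ ($v{\left(s,u \right)} = 6 + 1 = 7$)
$W{\left(I,F \right)} = 11 + I$
$O{\left(B,R \right)} = \frac{R}{147}$ ($O{\left(B,R \right)} = - \frac{R \frac{1}{-21}}{7} = - \frac{R \left(- \frac{1}{21}\right)}{7} = - \frac{\left(- \frac{1}{21}\right) R}{7} = \frac{R}{147}$)
$x = \frac{1721}{7}$ ($x = 7 \left(\left(11 + 24\right) + \frac{1}{147} \cdot 18\right) = 7 \left(35 + \frac{6}{49}\right) = 7 \cdot \frac{1721}{49} = \frac{1721}{7} \approx 245.86$)
$\left(1730597 + 3885259\right) \left(-705564 + x\right) = \left(1730597 + 3885259\right) \left(-705564 + \frac{1721}{7}\right) = 5615856 \left(- \frac{4937227}{7}\right) = - \frac{27726755871312}{7}$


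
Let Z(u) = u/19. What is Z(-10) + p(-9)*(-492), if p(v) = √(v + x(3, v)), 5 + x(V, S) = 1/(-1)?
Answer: -10/19 - 492*I*√15 ≈ -0.52632 - 1905.5*I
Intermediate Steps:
x(V, S) = -6 (x(V, S) = -5 + 1/(-1) = -5 - 1 = -6)
Z(u) = u/19 (Z(u) = u*(1/19) = u/19)
p(v) = √(-6 + v) (p(v) = √(v - 6) = √(-6 + v))
Z(-10) + p(-9)*(-492) = (1/19)*(-10) + √(-6 - 9)*(-492) = -10/19 + √(-15)*(-492) = -10/19 + (I*√15)*(-492) = -10/19 - 492*I*√15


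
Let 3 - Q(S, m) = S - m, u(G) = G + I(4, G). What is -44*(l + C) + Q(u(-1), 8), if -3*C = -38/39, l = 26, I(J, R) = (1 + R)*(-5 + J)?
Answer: -134116/117 ≈ -1146.3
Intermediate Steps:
C = 38/117 (C = -(-38)/(3*39) = -⅓*(-38/39) = 38/117 ≈ 0.32479)
u(G) = -1 (u(G) = G + (-5 + 4 - 5*G + 4*G) = G + (-1 - G) = -1)
Q(S, m) = 3 + m - S (Q(S, m) = 3 - (S - m) = 3 + (m - S) = 3 + m - S)
-44*(l + C) + Q(u(-1), 8) = -44*(26 + 38/117) + (3 + 8 - 1*(-1)) = -44*3080/117 + (3 + 8 + 1) = -135520/117 + 12 = -134116/117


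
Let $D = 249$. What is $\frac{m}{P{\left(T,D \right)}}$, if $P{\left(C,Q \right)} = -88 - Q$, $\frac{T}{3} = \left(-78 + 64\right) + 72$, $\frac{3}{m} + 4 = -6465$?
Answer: $\frac{3}{2180053} \approx 1.3761 \cdot 10^{-6}$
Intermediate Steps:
$m = - \frac{3}{6469}$ ($m = \frac{3}{-4 - 6465} = \frac{3}{-6469} = 3 \left(- \frac{1}{6469}\right) = - \frac{3}{6469} \approx -0.00046375$)
$T = 174$ ($T = 3 \left(\left(-78 + 64\right) + 72\right) = 3 \left(-14 + 72\right) = 3 \cdot 58 = 174$)
$\frac{m}{P{\left(T,D \right)}} = - \frac{3}{6469 \left(-88 - 249\right)} = - \frac{3}{6469 \left(-337\right)} = \left(- \frac{3}{6469}\right) \left(- \frac{1}{337}\right) = \frac{3}{2180053}$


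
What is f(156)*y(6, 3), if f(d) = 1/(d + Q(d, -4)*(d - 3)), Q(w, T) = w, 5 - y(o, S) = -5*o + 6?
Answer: 29/24024 ≈ 0.0012071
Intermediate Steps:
y(o, S) = -1 + 5*o (y(o, S) = 5 - (-5*o + 6) = 5 - (6 - 5*o) = 5 + (-6 + 5*o) = -1 + 5*o)
f(d) = 1/(d + d*(-3 + d)) (f(d) = 1/(d + d*(d - 3)) = 1/(d + d*(-3 + d)))
f(156)*y(6, 3) = (1/(156*(-2 + 156)))*(-1 + 5*6) = ((1/156)/154)*(-1 + 30) = ((1/156)*(1/154))*29 = (1/24024)*29 = 29/24024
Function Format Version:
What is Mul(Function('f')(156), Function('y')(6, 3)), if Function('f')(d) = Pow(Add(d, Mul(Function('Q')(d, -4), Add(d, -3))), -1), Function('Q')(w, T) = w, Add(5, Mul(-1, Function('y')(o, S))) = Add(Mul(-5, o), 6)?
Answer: Rational(29, 24024) ≈ 0.0012071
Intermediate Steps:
Function('y')(o, S) = Add(-1, Mul(5, o)) (Function('y')(o, S) = Add(5, Mul(-1, Add(Mul(-5, o), 6))) = Add(5, Mul(-1, Add(6, Mul(-5, o)))) = Add(5, Add(-6, Mul(5, o))) = Add(-1, Mul(5, o)))
Function('f')(d) = Pow(Add(d, Mul(d, Add(-3, d))), -1) (Function('f')(d) = Pow(Add(d, Mul(d, Add(d, -3))), -1) = Pow(Add(d, Mul(d, Add(-3, d))), -1))
Mul(Function('f')(156), Function('y')(6, 3)) = Mul(Mul(Pow(156, -1), Pow(Add(-2, 156), -1)), Add(-1, Mul(5, 6))) = Mul(Mul(Rational(1, 156), Pow(154, -1)), Add(-1, 30)) = Mul(Mul(Rational(1, 156), Rational(1, 154)), 29) = Mul(Rational(1, 24024), 29) = Rational(29, 24024)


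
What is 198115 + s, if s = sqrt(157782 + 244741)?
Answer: 198115 + sqrt(402523) ≈ 1.9875e+5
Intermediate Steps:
s = sqrt(402523) ≈ 634.45
198115 + s = 198115 + sqrt(402523)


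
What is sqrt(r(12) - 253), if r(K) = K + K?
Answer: I*sqrt(229) ≈ 15.133*I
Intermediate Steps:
r(K) = 2*K
sqrt(r(12) - 253) = sqrt(2*12 - 253) = sqrt(24 - 253) = sqrt(-229) = I*sqrt(229)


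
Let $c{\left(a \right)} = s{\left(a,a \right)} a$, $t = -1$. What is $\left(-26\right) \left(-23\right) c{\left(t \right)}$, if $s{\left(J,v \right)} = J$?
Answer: $598$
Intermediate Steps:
$c{\left(a \right)} = a^{2}$ ($c{\left(a \right)} = a a = a^{2}$)
$\left(-26\right) \left(-23\right) c{\left(t \right)} = \left(-26\right) \left(-23\right) \left(-1\right)^{2} = 598 \cdot 1 = 598$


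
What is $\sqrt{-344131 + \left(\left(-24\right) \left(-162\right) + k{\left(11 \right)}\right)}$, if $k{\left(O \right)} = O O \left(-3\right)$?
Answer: $i \sqrt{340606} \approx 583.61 i$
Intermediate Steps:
$k{\left(O \right)} = - 3 O^{2}$ ($k{\left(O \right)} = O^{2} \left(-3\right) = - 3 O^{2}$)
$\sqrt{-344131 + \left(\left(-24\right) \left(-162\right) + k{\left(11 \right)}\right)} = \sqrt{-344131 - \left(-3888 + 3 \cdot 11^{2}\right)} = \sqrt{-344131 + \left(3888 - 363\right)} = \sqrt{-344131 + 3525} = \sqrt{-340606} = i \sqrt{340606}$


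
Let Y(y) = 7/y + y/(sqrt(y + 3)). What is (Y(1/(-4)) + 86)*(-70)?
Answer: -4060 + 35*sqrt(11)/11 ≈ -4049.4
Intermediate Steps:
Y(y) = 7/y + y/sqrt(3 + y) (Y(y) = 7/y + y/(sqrt(3 + y)) = 7/y + y/sqrt(3 + y))
(Y(1/(-4)) + 86)*(-70) = ((7/((1/(-4))) + (1/(-4))/sqrt(3 + 1/(-4))) + 86)*(-70) = ((7/((1*(-1/4))) + (1*(-1/4))/sqrt(3 + 1*(-1/4))) + 86)*(-70) = ((7/(-1/4) - 1/(4*sqrt(3 - 1/4))) + 86)*(-70) = ((7*(-4) - sqrt(11)/22) + 86)*(-70) = ((-28 - sqrt(11)/22) + 86)*(-70) = (58 - sqrt(11)/22)*(-70) = -4060 + 35*sqrt(11)/11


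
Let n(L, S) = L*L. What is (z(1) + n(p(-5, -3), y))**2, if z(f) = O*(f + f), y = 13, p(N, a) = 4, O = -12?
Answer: 64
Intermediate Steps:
n(L, S) = L**2
z(f) = -24*f (z(f) = -12*(f + f) = -24*f)
(z(1) + n(p(-5, -3), y))**2 = (-24*1 + 4**2)**2 = (-24 + 16)**2 = (-8)**2 = 64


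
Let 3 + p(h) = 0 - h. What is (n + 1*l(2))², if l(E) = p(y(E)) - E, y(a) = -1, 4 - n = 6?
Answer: 36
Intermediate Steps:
n = -2 (n = 4 - 1*6 = 4 - 6 = -2)
p(h) = -3 - h (p(h) = -3 + (0 - h) = -3 - h)
l(E) = -2 - E (l(E) = (-3 - 1*(-1)) - E = (-3 + 1) - E = -2 - E)
(n + 1*l(2))² = (-2 + 1*(-2 - 1*2))² = (-2 + 1*(-2 - 2))² = (-2 + 1*(-4))² = (-2 - 4)² = (-6)² = 36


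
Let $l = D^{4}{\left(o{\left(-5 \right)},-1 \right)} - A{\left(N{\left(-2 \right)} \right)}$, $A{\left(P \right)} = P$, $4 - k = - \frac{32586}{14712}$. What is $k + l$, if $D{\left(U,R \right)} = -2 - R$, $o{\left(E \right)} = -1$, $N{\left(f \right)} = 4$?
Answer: $\frac{7883}{2452} \approx 3.2149$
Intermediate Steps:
$k = \frac{15239}{2452}$ ($k = 4 - - \frac{32586}{14712} = 4 - \left(-32586\right) \frac{1}{14712} = 4 - - \frac{5431}{2452} = 4 + \frac{5431}{2452} = \frac{15239}{2452} \approx 6.2149$)
$l = -3$ ($l = \left(-2 - -1\right)^{4} - 4 = \left(-2 + 1\right)^{4} - 4 = \left(-1\right)^{4} - 4 = 1 - 4 = -3$)
$k + l = \frac{15239}{2452} - 3 = \frac{7883}{2452}$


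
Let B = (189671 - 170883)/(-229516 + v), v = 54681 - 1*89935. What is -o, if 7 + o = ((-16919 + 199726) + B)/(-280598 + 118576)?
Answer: 15849624781/1949934770 ≈ 8.1283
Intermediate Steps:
v = -35254 (v = 54681 - 89935 = -35254)
B = -854/12035 (B = (189671 - 170883)/(-229516 - 35254) = 18788/(-264770) = 18788*(-1/264770) = -854/12035 ≈ -0.070960)
o = -15849624781/1949934770 (o = -7 + ((-16919 + 199726) - 854/12035)/(-280598 + 118576) = -7 + (182807 - 854/12035)/(-162022) = -7 + (2200081391/12035)*(-1/162022) = -7 - 2200081391/1949934770 = -15849624781/1949934770 ≈ -8.1283)
-o = -1*(-15849624781/1949934770) = 15849624781/1949934770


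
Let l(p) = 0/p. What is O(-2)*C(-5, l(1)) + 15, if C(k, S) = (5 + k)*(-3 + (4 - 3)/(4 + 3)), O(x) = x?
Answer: 15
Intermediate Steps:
l(p) = 0
C(k, S) = -100/7 - 20*k/7 (C(k, S) = (5 + k)*(-3 + 1/7) = (5 + k)*(-3 + 1*(⅐)) = (5 + k)*(-3 + ⅐) = (5 + k)*(-20/7) = -100/7 - 20*k/7)
O(-2)*C(-5, l(1)) + 15 = -2*(-100/7 - 20/7*(-5)) + 15 = -2*(-100/7 + 100/7) + 15 = -2*0 + 15 = 0 + 15 = 15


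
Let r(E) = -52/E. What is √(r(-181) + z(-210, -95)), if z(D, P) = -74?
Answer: I*√2414902/181 ≈ 8.5856*I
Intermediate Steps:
√(r(-181) + z(-210, -95)) = √(-52/(-181) - 74) = √(-52*(-1/181) - 74) = √(52/181 - 74) = √(-13342/181) = I*√2414902/181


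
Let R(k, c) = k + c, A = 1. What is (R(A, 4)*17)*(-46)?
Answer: -3910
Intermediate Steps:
R(k, c) = c + k
(R(A, 4)*17)*(-46) = ((4 + 1)*17)*(-46) = (5*17)*(-46) = 85*(-46) = -3910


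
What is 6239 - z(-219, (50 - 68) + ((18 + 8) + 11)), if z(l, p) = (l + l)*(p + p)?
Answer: 22883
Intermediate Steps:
z(l, p) = 4*l*p (z(l, p) = (2*l)*(2*p) = 4*l*p)
6239 - z(-219, (50 - 68) + ((18 + 8) + 11)) = 6239 - 4*(-219)*((50 - 68) + ((18 + 8) + 11)) = 6239 - 4*(-219)*(-18 + (26 + 11)) = 6239 - 4*(-219)*(-18 + 37) = 6239 - 4*(-219)*19 = 6239 - 1*(-16644) = 6239 + 16644 = 22883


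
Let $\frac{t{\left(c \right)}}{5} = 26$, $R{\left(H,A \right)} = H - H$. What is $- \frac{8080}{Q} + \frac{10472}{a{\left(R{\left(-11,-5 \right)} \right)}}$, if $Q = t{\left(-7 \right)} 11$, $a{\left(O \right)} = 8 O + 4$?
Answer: $\frac{373566}{143} \approx 2612.4$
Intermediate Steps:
$R{\left(H,A \right)} = 0$
$a{\left(O \right)} = 4 + 8 O$
$t{\left(c \right)} = 130$ ($t{\left(c \right)} = 5 \cdot 26 = 130$)
$Q = 1430$ ($Q = 130 \cdot 11 = 1430$)
$- \frac{8080}{Q} + \frac{10472}{a{\left(R{\left(-11,-5 \right)} \right)}} = - \frac{8080}{1430} + \frac{10472}{4 + 8 \cdot 0} = \left(-8080\right) \frac{1}{1430} + \frac{10472}{4 + 0} = - \frac{808}{143} + \frac{10472}{4} = - \frac{808}{143} + 10472 \cdot \frac{1}{4} = - \frac{808}{143} + 2618 = \frac{373566}{143}$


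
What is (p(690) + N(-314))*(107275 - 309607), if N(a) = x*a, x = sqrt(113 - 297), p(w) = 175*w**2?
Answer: -16857796410000 + 127064496*I*sqrt(46) ≈ -1.6858e+13 + 8.6179e+8*I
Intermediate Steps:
x = 2*I*sqrt(46) (x = sqrt(-184) = 2*I*sqrt(46) ≈ 13.565*I)
N(a) = 2*I*a*sqrt(46) (N(a) = (2*I*sqrt(46))*a = 2*I*a*sqrt(46))
(p(690) + N(-314))*(107275 - 309607) = (175*690**2 + 2*I*(-314)*sqrt(46))*(107275 - 309607) = (175*476100 - 628*I*sqrt(46))*(-202332) = (83317500 - 628*I*sqrt(46))*(-202332) = -16857796410000 + 127064496*I*sqrt(46)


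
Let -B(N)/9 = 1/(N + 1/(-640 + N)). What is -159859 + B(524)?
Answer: -3238903547/20261 ≈ -1.5986e+5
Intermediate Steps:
B(N) = -9/(N + 1/(-640 + N))
-159859 + B(524) = -159859 + 9*(640 - 1*524)/(1 + 524**2 - 640*524) = -159859 + 9*(640 - 524)/(1 + 274576 - 335360) = -159859 + 9*116/(-60783) = -159859 + 9*(-1/60783)*116 = -159859 - 348/20261 = -3238903547/20261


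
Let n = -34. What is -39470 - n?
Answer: -39436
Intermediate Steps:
-39470 - n = -39470 - 1*(-34) = -39470 + 34 = -39436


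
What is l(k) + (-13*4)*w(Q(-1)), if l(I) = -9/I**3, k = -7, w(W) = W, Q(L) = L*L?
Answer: -17827/343 ≈ -51.974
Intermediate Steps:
Q(L) = L**2
l(I) = -9/I**3
l(k) + (-13*4)*w(Q(-1)) = -9/(-7)**3 - 13*4*(-1)**2 = -9*(-1/343) - 52*1 = 9/343 - 52 = -17827/343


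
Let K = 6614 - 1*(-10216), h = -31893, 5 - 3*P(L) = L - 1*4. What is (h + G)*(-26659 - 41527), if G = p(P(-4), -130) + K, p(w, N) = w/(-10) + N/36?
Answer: 46231267162/45 ≈ 1.0274e+9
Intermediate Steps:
P(L) = 3 - L/3 (P(L) = 5/3 - (L - 1*4)/3 = 5/3 - (L - 4)/3 = 5/3 - (-4 + L)/3 = 5/3 + (4/3 - L/3) = 3 - L/3)
K = 16830 (K = 6614 + 10216 = 16830)
p(w, N) = -w/10 + N/36 (p(w, N) = w*(-1/10) + N*(1/36) = -w/10 + N/36)
G = 757168/45 (G = (-(3 - 1/3*(-4))/10 + (1/36)*(-130)) + 16830 = (-(3 + 4/3)/10 - 65/18) + 16830 = (-1/10*13/3 - 65/18) + 16830 = (-13/30 - 65/18) + 16830 = -182/45 + 16830 = 757168/45 ≈ 16826.)
(h + G)*(-26659 - 41527) = (-31893 + 757168/45)*(-26659 - 41527) = -678017/45*(-68186) = 46231267162/45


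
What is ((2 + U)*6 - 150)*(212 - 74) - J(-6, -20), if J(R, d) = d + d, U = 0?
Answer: -19004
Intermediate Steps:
J(R, d) = 2*d
((2 + U)*6 - 150)*(212 - 74) - J(-6, -20) = ((2 + 0)*6 - 150)*(212 - 74) - 2*(-20) = (2*6 - 150)*138 - 1*(-40) = (12 - 150)*138 + 40 = -138*138 + 40 = -19044 + 40 = -19004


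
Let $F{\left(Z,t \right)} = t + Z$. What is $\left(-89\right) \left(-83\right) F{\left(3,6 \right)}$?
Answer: $66483$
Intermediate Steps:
$F{\left(Z,t \right)} = Z + t$
$\left(-89\right) \left(-83\right) F{\left(3,6 \right)} = \left(-89\right) \left(-83\right) \left(3 + 6\right) = 7387 \cdot 9 = 66483$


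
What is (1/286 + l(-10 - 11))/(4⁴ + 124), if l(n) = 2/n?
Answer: -29/120120 ≈ -0.00024143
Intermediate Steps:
(1/286 + l(-10 - 11))/(4⁴ + 124) = (1/286 + 2/(-10 - 11))/(4⁴ + 124) = (1/286 + 2/(-21))/(256 + 124) = (1/286 + 2*(-1/21))/380 = (1/286 - 2/21)*(1/380) = -551/6006*1/380 = -29/120120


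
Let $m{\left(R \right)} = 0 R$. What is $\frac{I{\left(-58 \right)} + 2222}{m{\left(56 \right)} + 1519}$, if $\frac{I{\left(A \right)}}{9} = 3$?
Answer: $\frac{2249}{1519} \approx 1.4806$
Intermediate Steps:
$m{\left(R \right)} = 0$
$I{\left(A \right)} = 27$ ($I{\left(A \right)} = 9 \cdot 3 = 27$)
$\frac{I{\left(-58 \right)} + 2222}{m{\left(56 \right)} + 1519} = \frac{27 + 2222}{0 + 1519} = \frac{2249}{1519}$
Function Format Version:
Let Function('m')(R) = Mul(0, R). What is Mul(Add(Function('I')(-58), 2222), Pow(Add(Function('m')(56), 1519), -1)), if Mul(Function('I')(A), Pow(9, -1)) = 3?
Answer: Rational(2249, 1519) ≈ 1.4806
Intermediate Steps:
Function('m')(R) = 0
Function('I')(A) = 27 (Function('I')(A) = Mul(9, 3) = 27)
Mul(Add(Function('I')(-58), 2222), Pow(Add(Function('m')(56), 1519), -1)) = Mul(Add(27, 2222), Pow(Add(0, 1519), -1)) = Mul(2249, Pow(1519, -1)) = Mul(2249, Rational(1, 1519)) = Rational(2249, 1519)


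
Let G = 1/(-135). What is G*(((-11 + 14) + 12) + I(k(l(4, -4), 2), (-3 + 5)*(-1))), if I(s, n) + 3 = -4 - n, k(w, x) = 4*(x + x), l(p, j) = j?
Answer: -2/27 ≈ -0.074074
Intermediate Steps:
k(w, x) = 8*x (k(w, x) = 4*(2*x) = 8*x)
G = -1/135 ≈ -0.0074074
I(s, n) = -7 - n (I(s, n) = -3 + (-4 - n) = -7 - n)
G*(((-11 + 14) + 12) + I(k(l(4, -4), 2), (-3 + 5)*(-1))) = -(((-11 + 14) + 12) + (-7 - (-3 + 5)*(-1)))/135 = -((3 + 12) + (-7 - 2*(-1)))/135 = -(15 + (-7 - 1*(-2)))/135 = -(15 + (-7 + 2))/135 = -(15 - 5)/135 = -1/135*10 = -2/27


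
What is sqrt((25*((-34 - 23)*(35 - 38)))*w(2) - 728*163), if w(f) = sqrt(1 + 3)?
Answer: I*sqrt(110114) ≈ 331.83*I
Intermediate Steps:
w(f) = 2 (w(f) = sqrt(4) = 2)
sqrt((25*((-34 - 23)*(35 - 38)))*w(2) - 728*163) = sqrt((25*((-34 - 23)*(35 - 38)))*2 - 728*163) = sqrt((25*(-57*(-3)))*2 - 118664) = sqrt((25*171)*2 - 118664) = sqrt(4275*2 - 118664) = sqrt(8550 - 118664) = sqrt(-110114) = I*sqrt(110114)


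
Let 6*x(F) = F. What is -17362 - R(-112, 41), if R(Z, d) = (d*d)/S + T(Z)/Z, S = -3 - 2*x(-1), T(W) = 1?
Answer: -1873941/112 ≈ -16732.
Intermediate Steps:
x(F) = F/6
S = -8/3 (S = -3 - (-1)/3 = -3 - 2*(-1/6) = -3 + 1/3 = -8/3 ≈ -2.6667)
R(Z, d) = 1/Z - 3*d**2/8 (R(Z, d) = (d*d)/(-8/3) + 1/Z = d**2*(-3/8) + 1/Z = -3*d**2/8 + 1/Z = 1/Z - 3*d**2/8)
-17362 - R(-112, 41) = -17362 - (1/(-112) - 3/8*41**2) = -17362 - (-1/112 - 3/8*1681) = -17362 - (-1/112 - 5043/8) = -17362 - 1*(-70603/112) = -17362 + 70603/112 = -1873941/112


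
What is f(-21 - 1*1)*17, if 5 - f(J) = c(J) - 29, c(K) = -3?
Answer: 629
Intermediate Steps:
f(J) = 37 (f(J) = 5 - (-3 - 29) = 5 - 1*(-32) = 5 + 32 = 37)
f(-21 - 1*1)*17 = 37*17 = 629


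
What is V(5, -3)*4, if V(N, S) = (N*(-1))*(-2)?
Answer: 40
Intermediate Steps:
V(N, S) = 2*N (V(N, S) = -N*(-2) = 2*N)
V(5, -3)*4 = (2*5)*4 = 10*4 = 40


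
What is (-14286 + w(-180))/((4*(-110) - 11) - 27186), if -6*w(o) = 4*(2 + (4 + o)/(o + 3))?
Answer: 7586926/14675247 ≈ 0.51699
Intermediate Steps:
w(o) = -4/3 - 2*(4 + o)/(3*(3 + o)) (w(o) = -2*(2 + (4 + o)/(o + 3))/3 = -2*(2 + (4 + o)/(3 + o))/3 = -(8 + 4*(4 + o)/(3 + o))/6 = -4/3 - 2*(4 + o)/(3*(3 + o)))
(-14286 + w(-180))/((4*(-110) - 11) - 27186) = (-14286 + 2*(-10 - 3*(-180))/(3*(3 - 180)))/((4*(-110) - 11) - 27186) = (-14286 + (⅔)*(-10 + 540)/(-177))/((-440 - 11) - 27186) = (-14286 + (⅔)*(-1/177)*530)/(-451 - 27186) = (-14286 - 1060/531)/(-27637) = -7586926/531*(-1/27637) = 7586926/14675247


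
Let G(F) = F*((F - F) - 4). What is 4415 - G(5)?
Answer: 4435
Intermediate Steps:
G(F) = -4*F (G(F) = F*(0 - 4) = F*(-4) = -4*F)
4415 - G(5) = 4415 - (-4)*5 = 4415 - 1*(-20) = 4415 + 20 = 4435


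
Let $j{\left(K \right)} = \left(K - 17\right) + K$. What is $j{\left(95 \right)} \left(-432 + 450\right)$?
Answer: $3114$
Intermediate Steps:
$j{\left(K \right)} = -17 + 2 K$ ($j{\left(K \right)} = \left(-17 + K\right) + K = -17 + 2 K$)
$j{\left(95 \right)} \left(-432 + 450\right) = \left(-17 + 2 \cdot 95\right) \left(-432 + 450\right) = \left(-17 + 190\right) 18 = 173 \cdot 18 = 3114$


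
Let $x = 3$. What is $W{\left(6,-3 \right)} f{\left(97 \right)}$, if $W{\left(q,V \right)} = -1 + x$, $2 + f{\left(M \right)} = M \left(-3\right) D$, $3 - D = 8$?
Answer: $2906$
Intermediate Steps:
$D = -5$ ($D = 3 - 8 = -5$)
$f{\left(M \right)} = -2 + 15 M$ ($f{\left(M \right)} = -2 + M \left(-3\right) \left(-5\right) = -2 + - 3 M \left(-5\right) = -2 + 15 M$)
$W{\left(q,V \right)} = 2$ ($W{\left(q,V \right)} = -1 + 3 = 2$)
$W{\left(6,-3 \right)} f{\left(97 \right)} = 2 \left(-2 + 15 \cdot 97\right) = 2 \left(-2 + 1455\right) = 2 \cdot 1453 = 2906$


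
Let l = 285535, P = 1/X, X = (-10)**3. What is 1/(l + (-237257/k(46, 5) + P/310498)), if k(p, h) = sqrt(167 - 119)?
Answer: 82584438301265488506000/23241563322174557978409170003 + 5718428003001257000000*sqrt(3)/23241563322174557978409170003 ≈ 3.9795e-6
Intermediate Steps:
X = -1000
P = -1/1000 (P = 1/(-1000) = -1/1000 ≈ -0.0010000)
k(p, h) = 4*sqrt(3) (k(p, h) = sqrt(48) = 4*sqrt(3))
1/(l + (-237257/k(46, 5) + P/310498)) = 1/(285535 + (-237257*sqrt(3)/12 - 1/1000/310498)) = 1/(285535 + (-237257*sqrt(3)/12 - 1/1000*1/310498)) = 1/(285535 + (-237257*sqrt(3)/12 - 1/310498000)) = 1/(285535 + (-1/310498000 - 237257*sqrt(3)/12)) = 1/(88658046429999/310498000 - 237257*sqrt(3)/12)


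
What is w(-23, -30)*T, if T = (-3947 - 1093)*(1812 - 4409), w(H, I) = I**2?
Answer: 11779992000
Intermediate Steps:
T = 13088880 (T = -5040*(-2597) = 13088880)
w(-23, -30)*T = (-30)**2*13088880 = 900*13088880 = 11779992000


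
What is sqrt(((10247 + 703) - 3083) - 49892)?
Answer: 205*I ≈ 205.0*I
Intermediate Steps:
sqrt(((10247 + 703) - 3083) - 49892) = sqrt((10950 - 3083) - 49892) = sqrt(7867 - 49892) = sqrt(-42025) = 205*I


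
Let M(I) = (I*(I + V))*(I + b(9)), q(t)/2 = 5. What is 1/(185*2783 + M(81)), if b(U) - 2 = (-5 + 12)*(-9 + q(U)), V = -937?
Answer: -1/5725385 ≈ -1.7466e-7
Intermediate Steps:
q(t) = 10 (q(t) = 2*5 = 10)
b(U) = 9 (b(U) = 2 + (-5 + 12)*(-9 + 10) = 2 + 7*1 = 2 + 7 = 9)
M(I) = I*(-937 + I)*(9 + I) (M(I) = (I*(I - 937))*(I + 9) = (I*(-937 + I))*(9 + I) = I*(-937 + I)*(9 + I))
1/(185*2783 + M(81)) = 1/(185*2783 + 81*(-8433 + 81**2 - 928*81)) = 1/(514855 + 81*(-8433 + 6561 - 75168)) = 1/(514855 + 81*(-77040)) = 1/(514855 - 6240240) = 1/(-5725385) = -1/5725385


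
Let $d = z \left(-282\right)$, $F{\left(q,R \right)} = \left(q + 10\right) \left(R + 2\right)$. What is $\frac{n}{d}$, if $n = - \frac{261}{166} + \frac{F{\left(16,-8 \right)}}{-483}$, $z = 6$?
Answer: $\frac{33389}{45220392} \approx 0.00073836$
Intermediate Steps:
$F{\left(q,R \right)} = \left(2 + R\right) \left(10 + q\right)$ ($F{\left(q,R \right)} = \left(10 + q\right) \left(2 + R\right) = \left(2 + R\right) \left(10 + q\right)$)
$d = -1692$ ($d = 6 \left(-282\right) = -1692$)
$n = - \frac{33389}{26726}$ ($n = - \frac{261}{166} + \frac{20 + 2 \cdot 16 + 10 \left(-8\right) - 128}{-483} = \left(-261\right) \frac{1}{166} + \left(20 + 32 - 80 - 128\right) \left(- \frac{1}{483}\right) = - \frac{261}{166} - - \frac{52}{161} = - \frac{261}{166} + \frac{52}{161} = - \frac{33389}{26726} \approx -1.2493$)
$\frac{n}{d} = - \frac{33389}{26726 \left(-1692\right)} = \left(- \frac{33389}{26726}\right) \left(- \frac{1}{1692}\right) = \frac{33389}{45220392}$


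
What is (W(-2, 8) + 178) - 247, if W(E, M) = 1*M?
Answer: -61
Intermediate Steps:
W(E, M) = M
(W(-2, 8) + 178) - 247 = (8 + 178) - 247 = 186 - 247 = -61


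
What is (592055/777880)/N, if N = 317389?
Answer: 118411/49378111064 ≈ 2.3980e-6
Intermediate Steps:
(592055/777880)/N = (592055/777880)/317389 = (592055*(1/777880))*(1/317389) = (118411/155576)*(1/317389) = 118411/49378111064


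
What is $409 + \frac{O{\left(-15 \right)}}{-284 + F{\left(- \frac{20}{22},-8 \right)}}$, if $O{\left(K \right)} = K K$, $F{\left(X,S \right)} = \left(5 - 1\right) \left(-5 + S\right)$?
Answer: $\frac{45733}{112} \approx 408.33$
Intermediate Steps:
$F{\left(X,S \right)} = -20 + 4 S$ ($F{\left(X,S \right)} = 4 \left(-5 + S\right) = -20 + 4 S$)
$O{\left(K \right)} = K^{2}$
$409 + \frac{O{\left(-15 \right)}}{-284 + F{\left(- \frac{20}{22},-8 \right)}} = 409 + \frac{\left(-15\right)^{2}}{-284 + \left(-20 + 4 \left(-8\right)\right)} = 409 + \frac{225}{-284 - 52} = 409 + \frac{225}{-336} = 409 + 225 \left(- \frac{1}{336}\right) = 409 - \frac{75}{112} = \frac{45733}{112}$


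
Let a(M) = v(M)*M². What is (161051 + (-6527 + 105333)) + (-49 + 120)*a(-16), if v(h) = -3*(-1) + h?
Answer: 23569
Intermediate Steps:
v(h) = 3 + h
a(M) = M²*(3 + M) (a(M) = (3 + M)*M² = M²*(3 + M))
(161051 + (-6527 + 105333)) + (-49 + 120)*a(-16) = (161051 + (-6527 + 105333)) + (-49 + 120)*((-16)²*(3 - 16)) = (161051 + 98806) + 71*(256*(-13)) = 259857 + 71*(-3328) = 259857 - 236288 = 23569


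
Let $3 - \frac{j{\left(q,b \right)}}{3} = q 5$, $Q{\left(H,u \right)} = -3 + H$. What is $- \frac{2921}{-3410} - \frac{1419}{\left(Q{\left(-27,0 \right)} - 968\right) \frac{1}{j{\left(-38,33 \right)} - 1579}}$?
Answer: $- \frac{2417937421}{1701590} \approx -1421.0$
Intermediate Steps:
$j{\left(q,b \right)} = 9 - 15 q$ ($j{\left(q,b \right)} = 9 - 3 q 5 = 9 - 3 \cdot 5 q = 9 - 15 q$)
$- \frac{2921}{-3410} - \frac{1419}{\left(Q{\left(-27,0 \right)} - 968\right) \frac{1}{j{\left(-38,33 \right)} - 1579}} = - \frac{2921}{-3410} - \frac{1419}{\left(\left(-3 - 27\right) - 968\right) \frac{1}{\left(9 - -570\right) - 1579}} = \left(-2921\right) \left(- \frac{1}{3410}\right) - \frac{1419}{\left(-30 - 968\right) \frac{1}{\left(9 + 570\right) - 1579}} = \frac{2921}{3410} - \frac{1419}{\left(-998\right) \frac{1}{579 - 1579}} = \frac{2921}{3410} - \frac{1419}{\left(-998\right) \frac{1}{-1000}} = \frac{2921}{3410} - \frac{1419}{\left(-998\right) \left(- \frac{1}{1000}\right)} = \frac{2921}{3410} - \frac{1419}{\frac{499}{500}} = \frac{2921}{3410} - \frac{709500}{499} = - \frac{2417937421}{1701590}$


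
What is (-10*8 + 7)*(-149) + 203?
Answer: 11080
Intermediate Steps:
(-10*8 + 7)*(-149) + 203 = (-80 + 7)*(-149) + 203 = -73*(-149) + 203 = 10877 + 203 = 11080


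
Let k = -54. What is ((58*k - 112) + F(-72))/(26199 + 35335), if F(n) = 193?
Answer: -3051/61534 ≈ -0.049582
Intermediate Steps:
((58*k - 112) + F(-72))/(26199 + 35335) = ((58*(-54) - 112) + 193)/(26199 + 35335) = ((-3132 - 112) + 193)/61534 = (-3244 + 193)*(1/61534) = -3051*1/61534 = -3051/61534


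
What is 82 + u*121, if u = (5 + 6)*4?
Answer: 5406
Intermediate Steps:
u = 44 (u = 11*4 = 44)
82 + u*121 = 82 + 44*121 = 82 + 5324 = 5406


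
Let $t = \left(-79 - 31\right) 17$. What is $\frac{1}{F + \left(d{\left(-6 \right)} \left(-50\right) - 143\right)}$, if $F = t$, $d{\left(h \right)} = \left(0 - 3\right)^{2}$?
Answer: $- \frac{1}{2463} \approx -0.00040601$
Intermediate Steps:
$d{\left(h \right)} = 9$ ($d{\left(h \right)} = \left(-3\right)^{2} = 9$)
$t = -1870$ ($t = \left(-110\right) 17 = -1870$)
$F = -1870$
$\frac{1}{F + \left(d{\left(-6 \right)} \left(-50\right) - 143\right)} = \frac{1}{-1870 + \left(9 \left(-50\right) - 143\right)} = \frac{1}{-1870 - 593} = \frac{1}{-2463} = - \frac{1}{2463}$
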